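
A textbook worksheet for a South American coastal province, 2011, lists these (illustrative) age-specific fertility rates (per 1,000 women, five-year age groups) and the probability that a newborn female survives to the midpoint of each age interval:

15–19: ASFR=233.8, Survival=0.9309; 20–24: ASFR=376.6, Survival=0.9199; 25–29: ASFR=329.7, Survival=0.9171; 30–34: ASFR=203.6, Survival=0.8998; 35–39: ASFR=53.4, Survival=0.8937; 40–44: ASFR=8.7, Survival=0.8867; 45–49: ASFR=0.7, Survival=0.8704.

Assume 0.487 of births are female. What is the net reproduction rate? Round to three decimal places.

2.692

Proportion female at birth = 0.487.
Each age group contributes 5 × ASFR × survival:
  15–19: 5 × 233.8/1000 × 0.9309 = 1.08822
  20–24: 5 × 376.6/1000 × 0.9199 = 1.73217
  25–29: 5 × 329.7/1000 × 0.9171 = 1.51184
  30–34: 5 × 203.6/1000 × 0.8998 = 0.91600
  35–39: 5 × 53.4/1000 × 0.8937 = 0.23862
  40–44: 5 × 8.7/1000 × 0.8867 = 0.03857
  45–49: 5 × 0.7/1000 × 0.8704 = 0.00305
Sum = 5.52847
NRR = 0.487 × 5.52847 = 2.69236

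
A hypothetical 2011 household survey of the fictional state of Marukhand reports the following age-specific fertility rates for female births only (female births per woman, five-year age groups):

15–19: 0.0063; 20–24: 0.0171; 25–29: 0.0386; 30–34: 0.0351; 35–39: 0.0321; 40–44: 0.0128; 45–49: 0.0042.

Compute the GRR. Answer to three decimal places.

Sum of female ASFRs = 0.0063 + 0.0171 + 0.0386 + 0.0351 + 0.0321 + 0.0128 + 0.0042 = 0.1462
GRR = 5 × 0.1462 = 0.731

0.731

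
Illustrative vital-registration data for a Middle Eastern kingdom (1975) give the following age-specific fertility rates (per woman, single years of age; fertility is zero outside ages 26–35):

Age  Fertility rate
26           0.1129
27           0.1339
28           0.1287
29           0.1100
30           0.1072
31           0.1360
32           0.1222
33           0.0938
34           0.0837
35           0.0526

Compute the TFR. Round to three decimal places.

1.081

Sum of ASFRs = 0.1129 + 0.1339 + 0.1287 + 0.1100 + 0.1072 + 0.1360 + 0.1222 + 0.0938 + 0.0837 + 0.0526 = 1.0810
TFR = 1.081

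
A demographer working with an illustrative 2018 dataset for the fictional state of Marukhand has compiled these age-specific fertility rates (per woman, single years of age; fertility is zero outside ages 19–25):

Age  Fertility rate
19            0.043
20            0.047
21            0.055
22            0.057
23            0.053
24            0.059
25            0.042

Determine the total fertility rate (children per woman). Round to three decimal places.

Sum of ASFRs = 0.043 + 0.047 + 0.055 + 0.057 + 0.053 + 0.059 + 0.042 = 0.356
TFR = 0.356

0.356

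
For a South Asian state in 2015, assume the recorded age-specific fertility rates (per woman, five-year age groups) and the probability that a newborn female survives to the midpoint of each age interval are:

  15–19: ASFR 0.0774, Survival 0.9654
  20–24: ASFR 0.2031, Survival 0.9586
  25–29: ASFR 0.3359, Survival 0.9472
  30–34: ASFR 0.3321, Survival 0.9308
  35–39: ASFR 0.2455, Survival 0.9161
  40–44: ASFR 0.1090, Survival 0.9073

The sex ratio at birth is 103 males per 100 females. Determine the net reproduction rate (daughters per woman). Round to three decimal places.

3.006

Proportion female at birth = 100 / (100 + 103) = 0.49261.
Per-age-group product (5 × ASFR × survival probability):
  15–19: 5 × 0.0774 × 0.9654 = 0.37361
  20–24: 5 × 0.2031 × 0.9586 = 0.97346
  25–29: 5 × 0.3359 × 0.9472 = 1.59082
  30–34: 5 × 0.3321 × 0.9308 = 1.54559
  35–39: 5 × 0.2455 × 0.9161 = 1.12451
  40–44: 5 × 0.1090 × 0.9073 = 0.49448
Sum = 6.10247
NRR = 0.49261 × 6.10247 = 3.00614
NRR > 1, so each generation more than replaces itself.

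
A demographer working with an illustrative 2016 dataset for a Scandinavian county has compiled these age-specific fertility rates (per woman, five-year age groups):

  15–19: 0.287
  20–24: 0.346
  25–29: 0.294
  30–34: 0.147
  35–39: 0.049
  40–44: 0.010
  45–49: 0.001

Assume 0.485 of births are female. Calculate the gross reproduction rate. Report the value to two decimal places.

2.75

Proportion female at birth = 0.485.
Sum of ASFRs = 0.287 + 0.346 + 0.294 + 0.147 + 0.049 + 0.010 + 0.001 = 1.134
TFR = 5 × 1.134 = 5.67
GRR = 0.485 × 5.67 = 2.74995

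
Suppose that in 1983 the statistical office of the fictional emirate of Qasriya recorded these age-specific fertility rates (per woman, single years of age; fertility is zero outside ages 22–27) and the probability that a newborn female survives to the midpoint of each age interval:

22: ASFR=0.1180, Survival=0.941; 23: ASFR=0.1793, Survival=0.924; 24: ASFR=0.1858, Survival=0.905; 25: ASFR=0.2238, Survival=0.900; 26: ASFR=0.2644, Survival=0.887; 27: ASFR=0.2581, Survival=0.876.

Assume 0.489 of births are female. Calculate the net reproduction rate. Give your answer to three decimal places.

Proportion female at birth = 0.489.
Survival-weighted fertility by age (1·fₓ·Sₓ):
  22: 1 × 0.1180 × 0.941 = 0.11104
  23: 1 × 0.1793 × 0.924 = 0.16567
  24: 1 × 0.1858 × 0.905 = 0.16815
  25: 1 × 0.2238 × 0.900 = 0.20142
  26: 1 × 0.2644 × 0.887 = 0.23452
  27: 1 × 0.2581 × 0.876 = 0.22610
Sum = 1.10690
NRR = 0.489 × 1.10690 = 0.54127

0.541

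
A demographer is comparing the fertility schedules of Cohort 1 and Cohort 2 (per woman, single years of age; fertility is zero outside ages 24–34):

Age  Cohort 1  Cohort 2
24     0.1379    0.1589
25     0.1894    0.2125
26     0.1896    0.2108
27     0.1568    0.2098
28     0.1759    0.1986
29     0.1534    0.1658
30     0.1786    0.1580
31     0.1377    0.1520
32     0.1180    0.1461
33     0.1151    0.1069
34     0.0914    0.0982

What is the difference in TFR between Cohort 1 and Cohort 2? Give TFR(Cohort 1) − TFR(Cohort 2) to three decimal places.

-0.174

Cohort 1:
  Sum of ASFRs = 0.1379 + 0.1894 + 0.1896 + 0.1568 + 0.1759 + 0.1534 + 0.1786 + 0.1377 + 0.1180 + 0.1151 + 0.0914 = 1.6438
  TFR = 1.6438
Cohort 2:
  Sum of ASFRs = 0.1589 + 0.2125 + 0.2108 + 0.2098 + 0.1986 + 0.1658 + 0.1580 + 0.1520 + 0.1461 + 0.1069 + 0.0982 = 1.8176
  TFR = 1.8176
Difference = 1.6438 − 1.8176 = -0.1738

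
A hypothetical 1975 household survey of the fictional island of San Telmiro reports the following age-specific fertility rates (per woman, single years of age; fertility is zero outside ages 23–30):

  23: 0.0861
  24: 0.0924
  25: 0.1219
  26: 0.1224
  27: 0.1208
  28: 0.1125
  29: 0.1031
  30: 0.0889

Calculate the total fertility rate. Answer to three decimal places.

0.848

Sum of ASFRs = 0.0861 + 0.0924 + 0.1219 + 0.1224 + 0.1208 + 0.1125 + 0.1031 + 0.0889 = 0.8481
TFR = 0.8481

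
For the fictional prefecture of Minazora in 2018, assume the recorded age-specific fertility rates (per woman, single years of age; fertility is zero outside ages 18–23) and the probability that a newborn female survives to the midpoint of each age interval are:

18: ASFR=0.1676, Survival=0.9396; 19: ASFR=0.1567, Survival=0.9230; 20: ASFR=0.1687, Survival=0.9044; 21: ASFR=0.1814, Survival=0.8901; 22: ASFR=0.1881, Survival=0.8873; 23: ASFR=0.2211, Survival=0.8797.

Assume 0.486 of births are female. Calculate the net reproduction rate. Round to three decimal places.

0.475

Proportion female at birth = 0.486.
Each age group contributes 1 × ASFR × survival:
  18: 1 × 0.1676 × 0.9396 = 0.15748
  19: 1 × 0.1567 × 0.9230 = 0.14463
  20: 1 × 0.1687 × 0.9044 = 0.15257
  21: 1 × 0.1814 × 0.8901 = 0.16146
  22: 1 × 0.1881 × 0.8873 = 0.16690
  23: 1 × 0.2211 × 0.8797 = 0.19450
Sum = 0.97754
NRR = 0.486 × 0.97754 = 0.47508
NRR < 1, so the cohort does not fully replace itself.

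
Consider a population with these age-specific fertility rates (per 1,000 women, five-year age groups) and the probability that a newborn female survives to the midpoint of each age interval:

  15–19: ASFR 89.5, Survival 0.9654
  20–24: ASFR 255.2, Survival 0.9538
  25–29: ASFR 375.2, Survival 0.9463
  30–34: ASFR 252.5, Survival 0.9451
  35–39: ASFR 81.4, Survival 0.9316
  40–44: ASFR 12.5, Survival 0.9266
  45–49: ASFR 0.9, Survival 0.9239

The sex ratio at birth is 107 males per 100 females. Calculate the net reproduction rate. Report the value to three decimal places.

2.444

Proportion female at birth = 100 / (100 + 107) = 0.48309.
Weighting each age-specific rate by interval width and survival:
  15–19: 5 × 89.5/1000 × 0.9654 = 0.43202
  20–24: 5 × 255.2/1000 × 0.9538 = 1.21705
  25–29: 5 × 375.2/1000 × 0.9463 = 1.77526
  30–34: 5 × 252.5/1000 × 0.9451 = 1.19319
  35–39: 5 × 81.4/1000 × 0.9316 = 0.37916
  40–44: 5 × 12.5/1000 × 0.9266 = 0.05791
  45–49: 5 × 0.9/1000 × 0.9239 = 0.00416
Sum = 5.05875
NRR = 0.48309 × 5.05875 = 2.44383
With NRR above 1 the population is above replacement fertility.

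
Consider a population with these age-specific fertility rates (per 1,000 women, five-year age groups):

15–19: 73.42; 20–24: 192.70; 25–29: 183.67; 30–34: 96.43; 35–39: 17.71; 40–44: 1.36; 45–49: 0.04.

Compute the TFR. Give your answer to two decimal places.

Sum of ASFRs = 73.42 + 192.70 + 183.67 + 96.43 + 17.71 + 1.36 + 0.04 = 565.33
TFR = 5 × 565.33 / 1000 = 2.82665

2.83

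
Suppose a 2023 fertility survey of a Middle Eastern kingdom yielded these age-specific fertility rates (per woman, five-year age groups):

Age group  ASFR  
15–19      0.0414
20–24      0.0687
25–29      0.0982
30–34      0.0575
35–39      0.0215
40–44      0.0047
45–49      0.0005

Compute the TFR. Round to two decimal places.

1.46

Sum of ASFRs = 0.0414 + 0.0687 + 0.0982 + 0.0575 + 0.0215 + 0.0047 + 0.0005 = 0.2925
TFR = 5 × 0.2925 = 1.4625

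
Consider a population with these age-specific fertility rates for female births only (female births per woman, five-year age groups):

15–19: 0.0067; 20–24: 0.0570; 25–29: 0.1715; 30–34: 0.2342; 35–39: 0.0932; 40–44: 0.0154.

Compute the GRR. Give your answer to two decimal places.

2.89

Sum of female ASFRs = 0.0067 + 0.0570 + 0.1715 + 0.2342 + 0.0932 + 0.0154 = 0.5780
GRR = 5 × 0.5780 = 2.89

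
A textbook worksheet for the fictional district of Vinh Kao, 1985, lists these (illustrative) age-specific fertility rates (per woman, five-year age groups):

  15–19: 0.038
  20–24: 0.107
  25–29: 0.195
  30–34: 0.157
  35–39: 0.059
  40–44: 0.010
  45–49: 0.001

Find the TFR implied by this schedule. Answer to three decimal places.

2.835

Sum of ASFRs = 0.038 + 0.107 + 0.195 + 0.157 + 0.059 + 0.010 + 0.001 = 0.567
TFR = 5 × 0.567 = 2.835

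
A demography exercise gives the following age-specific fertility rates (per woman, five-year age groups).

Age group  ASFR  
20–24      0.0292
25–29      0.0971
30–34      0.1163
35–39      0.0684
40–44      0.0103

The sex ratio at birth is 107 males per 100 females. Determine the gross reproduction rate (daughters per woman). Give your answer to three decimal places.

Proportion female at birth = 100 / (100 + 107) = 0.48309.
Sum of ASFRs = 0.0292 + 0.0971 + 0.1163 + 0.0684 + 0.0103 = 0.3213
TFR = 5 × 0.3213 = 1.6065
GRR = 0.48309 × 1.6065 = 0.77608

0.776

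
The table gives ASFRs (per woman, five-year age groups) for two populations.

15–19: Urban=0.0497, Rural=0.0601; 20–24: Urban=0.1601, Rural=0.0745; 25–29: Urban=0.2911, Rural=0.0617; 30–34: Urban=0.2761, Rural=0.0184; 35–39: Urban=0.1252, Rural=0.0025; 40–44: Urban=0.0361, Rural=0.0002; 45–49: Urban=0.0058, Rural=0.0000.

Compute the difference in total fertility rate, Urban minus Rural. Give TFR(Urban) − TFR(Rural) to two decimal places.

Urban:
  Sum of ASFRs = 0.0497 + 0.1601 + 0.2911 + 0.2761 + 0.1252 + 0.0361 + 0.0058 = 0.9441
  TFR = 5 × 0.9441 = 4.7205
Rural:
  Sum of ASFRs = 0.0601 + 0.0745 + 0.0617 + 0.0184 + 0.0025 + 0.0002 + 0.0000 = 0.2174
  TFR = 5 × 0.2174 = 1.087
Difference = 4.7205 − 1.087 = 3.6335

3.63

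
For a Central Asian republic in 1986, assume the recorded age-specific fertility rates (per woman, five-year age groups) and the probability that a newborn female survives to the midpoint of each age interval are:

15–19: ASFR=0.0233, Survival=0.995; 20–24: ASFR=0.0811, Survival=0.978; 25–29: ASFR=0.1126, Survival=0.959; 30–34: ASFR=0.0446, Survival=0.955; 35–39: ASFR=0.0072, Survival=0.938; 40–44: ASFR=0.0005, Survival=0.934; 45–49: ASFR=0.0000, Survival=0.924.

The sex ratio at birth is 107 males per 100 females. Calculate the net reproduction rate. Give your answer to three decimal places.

Proportion female at birth = 100 / (100 + 107) = 0.48309.
Per-age-group product (5 × ASFR × survival probability):
  15–19: 5 × 0.0233 × 0.995 = 0.11592
  20–24: 5 × 0.0811 × 0.978 = 0.39658
  25–29: 5 × 0.1126 × 0.959 = 0.53992
  30–34: 5 × 0.0446 × 0.955 = 0.21297
  35–39: 5 × 0.0072 × 0.938 = 0.03377
  40–44: 5 × 0.0005 × 0.934 = 0.00234
  45–49: 5 × 0.0000 × 0.924 = 0.00000
Sum = 1.30150
NRR = 0.48309 × 1.30150 = 0.62874

0.629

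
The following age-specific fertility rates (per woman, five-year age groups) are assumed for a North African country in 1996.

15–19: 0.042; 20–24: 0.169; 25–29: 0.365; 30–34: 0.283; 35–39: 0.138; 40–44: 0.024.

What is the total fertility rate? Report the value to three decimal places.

Sum of ASFRs = 0.042 + 0.169 + 0.365 + 0.283 + 0.138 + 0.024 = 1.021
TFR = 5 × 1.021 = 5.105

5.105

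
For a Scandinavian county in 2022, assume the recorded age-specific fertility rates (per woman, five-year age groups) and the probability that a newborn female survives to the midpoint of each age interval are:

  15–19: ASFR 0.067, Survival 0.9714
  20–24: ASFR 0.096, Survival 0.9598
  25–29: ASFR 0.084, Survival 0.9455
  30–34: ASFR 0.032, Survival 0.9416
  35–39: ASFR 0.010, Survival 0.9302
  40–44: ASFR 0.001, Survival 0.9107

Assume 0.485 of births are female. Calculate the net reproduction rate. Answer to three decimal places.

Proportion female at birth = 0.485.
Survival-weighted fertility by age (5·fₓ·Sₓ):
  15–19: 5 × 0.067 × 0.9714 = 0.32542
  20–24: 5 × 0.096 × 0.9598 = 0.46070
  25–29: 5 × 0.084 × 0.9455 = 0.39711
  30–34: 5 × 0.032 × 0.9416 = 0.15066
  35–39: 5 × 0.010 × 0.9302 = 0.04651
  40–44: 5 × 0.001 × 0.9107 = 0.00455
Sum = 1.38495
NRR = 0.485 × 1.38495 = 0.67170
With NRR below 1 the population is below replacement fertility.

0.672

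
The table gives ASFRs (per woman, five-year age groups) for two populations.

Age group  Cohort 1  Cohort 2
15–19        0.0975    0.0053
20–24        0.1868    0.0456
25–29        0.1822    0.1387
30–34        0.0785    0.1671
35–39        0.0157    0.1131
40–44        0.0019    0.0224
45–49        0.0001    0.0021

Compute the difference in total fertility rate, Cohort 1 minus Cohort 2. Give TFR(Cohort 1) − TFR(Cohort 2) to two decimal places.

0.34

Cohort 1:
  Sum of ASFRs = 0.0975 + 0.1868 + 0.1822 + 0.0785 + 0.0157 + 0.0019 + 0.0001 = 0.5627
  TFR = 5 × 0.5627 = 2.8135
Cohort 2:
  Sum of ASFRs = 0.0053 + 0.0456 + 0.1387 + 0.1671 + 0.1131 + 0.0224 + 0.0021 = 0.4943
  TFR = 5 × 0.4943 = 2.4715
Difference = 2.8135 − 2.4715 = 0.342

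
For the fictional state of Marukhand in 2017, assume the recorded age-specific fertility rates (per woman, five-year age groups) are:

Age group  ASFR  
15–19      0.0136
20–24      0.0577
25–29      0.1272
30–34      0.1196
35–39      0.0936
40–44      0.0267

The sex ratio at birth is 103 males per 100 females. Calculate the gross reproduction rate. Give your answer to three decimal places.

1.080

Proportion female at birth = 100 / (100 + 103) = 0.49261.
Sum of ASFRs = 0.0136 + 0.0577 + 0.1272 + 0.1196 + 0.0936 + 0.0267 = 0.4384
TFR = 5 × 0.4384 = 2.192
GRR = 0.49261 × 2.192 = 1.07980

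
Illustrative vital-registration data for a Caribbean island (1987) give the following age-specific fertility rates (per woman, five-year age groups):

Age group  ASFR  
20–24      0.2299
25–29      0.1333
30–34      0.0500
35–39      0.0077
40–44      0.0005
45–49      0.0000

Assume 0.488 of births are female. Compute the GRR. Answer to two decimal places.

Proportion female at birth = 0.488.
Sum of ASFRs = 0.2299 + 0.1333 + 0.0500 + 0.0077 + 0.0005 + 0.0000 = 0.4214
TFR = 5 × 0.4214 = 2.107
GRR = 0.488 × 2.107 = 1.02822

1.03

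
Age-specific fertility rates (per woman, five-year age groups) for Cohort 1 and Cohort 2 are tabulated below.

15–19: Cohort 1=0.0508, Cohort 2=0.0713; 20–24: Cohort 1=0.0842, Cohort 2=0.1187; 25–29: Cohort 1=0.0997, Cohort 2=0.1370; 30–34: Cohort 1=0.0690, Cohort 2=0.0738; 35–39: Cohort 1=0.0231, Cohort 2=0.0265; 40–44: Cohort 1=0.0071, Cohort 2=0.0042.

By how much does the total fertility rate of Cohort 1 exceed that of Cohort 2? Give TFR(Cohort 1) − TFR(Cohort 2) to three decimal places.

Cohort 1:
  Sum of ASFRs = 0.0508 + 0.0842 + 0.0997 + 0.0690 + 0.0231 + 0.0071 = 0.3339
  TFR = 5 × 0.3339 = 1.6695
Cohort 2:
  Sum of ASFRs = 0.0713 + 0.1187 + 0.1370 + 0.0738 + 0.0265 + 0.0042 = 0.4315
  TFR = 5 × 0.4315 = 2.1575
Difference = 1.6695 − 2.1575 = -0.488

-0.488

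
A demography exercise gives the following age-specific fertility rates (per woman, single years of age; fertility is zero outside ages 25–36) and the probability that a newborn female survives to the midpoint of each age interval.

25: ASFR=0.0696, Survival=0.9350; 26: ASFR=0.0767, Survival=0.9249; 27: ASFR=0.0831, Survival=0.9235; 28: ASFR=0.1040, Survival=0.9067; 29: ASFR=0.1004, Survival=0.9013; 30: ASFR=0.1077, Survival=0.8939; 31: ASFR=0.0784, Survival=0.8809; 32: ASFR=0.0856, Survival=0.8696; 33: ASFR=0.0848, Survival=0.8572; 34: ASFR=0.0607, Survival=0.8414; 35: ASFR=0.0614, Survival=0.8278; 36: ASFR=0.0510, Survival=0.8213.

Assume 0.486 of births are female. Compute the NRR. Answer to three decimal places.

0.415

Proportion female at birth = 0.486.
Each age group contributes 1 × ASFR × survival:
  25: 1 × 0.0696 × 0.9350 = 0.06508
  26: 1 × 0.0767 × 0.9249 = 0.07094
  27: 1 × 0.0831 × 0.9235 = 0.07674
  28: 1 × 0.1040 × 0.9067 = 0.09430
  29: 1 × 0.1004 × 0.9013 = 0.09049
  30: 1 × 0.1077 × 0.8939 = 0.09627
  31: 1 × 0.0784 × 0.8809 = 0.06906
  32: 1 × 0.0856 × 0.8696 = 0.07444
  33: 1 × 0.0848 × 0.8572 = 0.07269
  34: 1 × 0.0607 × 0.8414 = 0.05107
  35: 1 × 0.0614 × 0.8278 = 0.05083
  36: 1 × 0.0510 × 0.8213 = 0.04189
Sum = 0.85380
NRR = 0.486 × 0.85380 = 0.41495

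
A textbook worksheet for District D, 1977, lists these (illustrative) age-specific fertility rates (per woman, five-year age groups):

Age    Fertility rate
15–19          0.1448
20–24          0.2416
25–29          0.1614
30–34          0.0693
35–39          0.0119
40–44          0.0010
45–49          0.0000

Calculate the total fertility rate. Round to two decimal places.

Sum of ASFRs = 0.1448 + 0.2416 + 0.1614 + 0.0693 + 0.0119 + 0.0010 + 0.0000 = 0.6300
TFR = 5 × 0.6300 = 3.15

3.15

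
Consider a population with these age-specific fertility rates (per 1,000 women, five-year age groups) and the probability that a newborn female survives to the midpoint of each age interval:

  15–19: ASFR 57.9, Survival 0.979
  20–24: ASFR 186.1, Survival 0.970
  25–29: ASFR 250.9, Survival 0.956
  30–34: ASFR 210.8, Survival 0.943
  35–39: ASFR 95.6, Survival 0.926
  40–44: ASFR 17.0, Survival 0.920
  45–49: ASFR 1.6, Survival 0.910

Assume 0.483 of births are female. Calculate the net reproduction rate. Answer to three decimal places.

Proportion female at birth = 0.483.
Each age group contributes 5 × ASFR × survival:
  15–19: 5 × 57.9/1000 × 0.979 = 0.28342
  20–24: 5 × 186.1/1000 × 0.970 = 0.90259
  25–29: 5 × 250.9/1000 × 0.956 = 1.19930
  30–34: 5 × 210.8/1000 × 0.943 = 0.99392
  35–39: 5 × 95.6/1000 × 0.926 = 0.44263
  40–44: 5 × 17.0/1000 × 0.920 = 0.07820
  45–49: 5 × 1.6/1000 × 0.910 = 0.00728
Sum = 3.90734
NRR = 0.483 × 3.90734 = 1.88725

1.887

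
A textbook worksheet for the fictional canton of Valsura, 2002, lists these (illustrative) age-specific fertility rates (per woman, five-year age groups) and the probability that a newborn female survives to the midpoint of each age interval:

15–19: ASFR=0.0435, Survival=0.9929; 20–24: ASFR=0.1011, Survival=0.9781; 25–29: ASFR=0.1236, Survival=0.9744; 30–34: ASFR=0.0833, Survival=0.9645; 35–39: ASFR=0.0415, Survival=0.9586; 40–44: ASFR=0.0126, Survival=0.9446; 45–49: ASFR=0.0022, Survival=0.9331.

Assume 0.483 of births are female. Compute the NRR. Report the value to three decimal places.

Proportion female at birth = 0.483.
Survival-weighted fertility by age (5·fₓ·Sₓ):
  15–19: 5 × 0.0435 × 0.9929 = 0.21596
  20–24: 5 × 0.1011 × 0.9781 = 0.49443
  25–29: 5 × 0.1236 × 0.9744 = 0.60218
  30–34: 5 × 0.0833 × 0.9645 = 0.40171
  35–39: 5 × 0.0415 × 0.9586 = 0.19891
  40–44: 5 × 0.0126 × 0.9446 = 0.05951
  45–49: 5 × 0.0022 × 0.9331 = 0.01026
Sum = 1.98296
NRR = 0.483 × 1.98296 = 0.95777
NRR < 1, so the cohort does not fully replace itself.

0.958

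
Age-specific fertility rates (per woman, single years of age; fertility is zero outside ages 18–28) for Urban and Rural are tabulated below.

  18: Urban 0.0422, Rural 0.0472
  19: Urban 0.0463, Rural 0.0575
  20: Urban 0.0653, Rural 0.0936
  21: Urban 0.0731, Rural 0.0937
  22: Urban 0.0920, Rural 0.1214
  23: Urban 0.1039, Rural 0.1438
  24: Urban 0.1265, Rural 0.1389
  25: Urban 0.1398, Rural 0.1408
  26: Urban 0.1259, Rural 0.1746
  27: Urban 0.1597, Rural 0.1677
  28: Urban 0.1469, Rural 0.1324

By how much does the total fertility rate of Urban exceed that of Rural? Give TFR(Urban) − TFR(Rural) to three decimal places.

-0.190

Urban:
  Sum of ASFRs = 0.0422 + 0.0463 + 0.0653 + 0.0731 + 0.0920 + 0.1039 + 0.1265 + 0.1398 + 0.1259 + 0.1597 + 0.1469 = 1.1216
  TFR = 1.1216
Rural:
  Sum of ASFRs = 0.0472 + 0.0575 + 0.0936 + 0.0937 + 0.1214 + 0.1438 + 0.1389 + 0.1408 + 0.1746 + 0.1677 + 0.1324 = 1.3116
  TFR = 1.3116
Difference = 1.1216 − 1.3116 = -0.19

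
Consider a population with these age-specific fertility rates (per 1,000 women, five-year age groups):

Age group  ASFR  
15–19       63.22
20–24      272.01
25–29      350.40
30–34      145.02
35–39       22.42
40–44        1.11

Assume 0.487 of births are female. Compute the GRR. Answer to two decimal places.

2.08

Proportion female at birth = 0.487.
Sum of ASFRs = 63.22 + 272.01 + 350.40 + 145.02 + 22.42 + 1.11 = 854.18
TFR = 5 × 854.18 / 1000 = 4.2709
GRR = 0.487 × 4.2709 = 2.07993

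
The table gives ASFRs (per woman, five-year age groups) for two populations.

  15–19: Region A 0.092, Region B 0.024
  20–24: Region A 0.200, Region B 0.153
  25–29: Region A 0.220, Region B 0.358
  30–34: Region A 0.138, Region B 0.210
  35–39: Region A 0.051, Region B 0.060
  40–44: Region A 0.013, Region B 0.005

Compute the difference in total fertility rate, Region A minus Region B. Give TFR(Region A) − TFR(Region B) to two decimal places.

Region A:
  Sum of ASFRs = 0.092 + 0.200 + 0.220 + 0.138 + 0.051 + 0.013 = 0.714
  TFR = 5 × 0.714 = 3.57
Region B:
  Sum of ASFRs = 0.024 + 0.153 + 0.358 + 0.210 + 0.060 + 0.005 = 0.810
  TFR = 5 × 0.810 = 4.05
Difference = 3.57 − 4.05 = -0.48

-0.48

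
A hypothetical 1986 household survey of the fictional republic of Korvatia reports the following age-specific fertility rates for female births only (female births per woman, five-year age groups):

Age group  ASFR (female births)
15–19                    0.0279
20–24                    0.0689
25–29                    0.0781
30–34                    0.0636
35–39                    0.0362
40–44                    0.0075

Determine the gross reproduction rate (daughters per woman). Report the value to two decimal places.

1.41

Sum of female ASFRs = 0.0279 + 0.0689 + 0.0781 + 0.0636 + 0.0362 + 0.0075 = 0.2822
GRR = 5 × 0.2822 = 1.411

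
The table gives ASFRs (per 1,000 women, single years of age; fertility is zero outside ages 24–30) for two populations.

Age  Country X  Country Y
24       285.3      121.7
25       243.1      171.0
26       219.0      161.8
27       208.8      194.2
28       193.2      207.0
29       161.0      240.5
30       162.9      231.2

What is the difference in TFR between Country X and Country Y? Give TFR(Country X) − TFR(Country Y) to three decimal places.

0.146

Country X:
  Sum of ASFRs = 285.3 + 243.1 + 219.0 + 208.8 + 193.2 + 161.0 + 162.9 = 1473.3
  TFR = 1473.3 / 1000 = 1.4733
Country Y:
  Sum of ASFRs = 121.7 + 171.0 + 161.8 + 194.2 + 207.0 + 240.5 + 231.2 = 1327.4
  TFR = 1327.4 / 1000 = 1.3274
Difference = 1.4733 − 1.3274 = 0.1459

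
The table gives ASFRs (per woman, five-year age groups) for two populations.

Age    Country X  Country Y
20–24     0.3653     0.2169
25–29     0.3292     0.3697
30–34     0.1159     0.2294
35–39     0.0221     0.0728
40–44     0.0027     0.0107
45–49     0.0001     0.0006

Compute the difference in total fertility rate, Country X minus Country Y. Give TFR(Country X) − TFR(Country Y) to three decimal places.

Country X:
  Sum of ASFRs = 0.3653 + 0.3292 + 0.1159 + 0.0221 + 0.0027 + 0.0001 = 0.8353
  TFR = 5 × 0.8353 = 4.1765
Country Y:
  Sum of ASFRs = 0.2169 + 0.3697 + 0.2294 + 0.0728 + 0.0107 + 0.0006 = 0.9001
  TFR = 5 × 0.9001 = 4.5005
Difference = 4.1765 − 4.5005 = -0.324

-0.324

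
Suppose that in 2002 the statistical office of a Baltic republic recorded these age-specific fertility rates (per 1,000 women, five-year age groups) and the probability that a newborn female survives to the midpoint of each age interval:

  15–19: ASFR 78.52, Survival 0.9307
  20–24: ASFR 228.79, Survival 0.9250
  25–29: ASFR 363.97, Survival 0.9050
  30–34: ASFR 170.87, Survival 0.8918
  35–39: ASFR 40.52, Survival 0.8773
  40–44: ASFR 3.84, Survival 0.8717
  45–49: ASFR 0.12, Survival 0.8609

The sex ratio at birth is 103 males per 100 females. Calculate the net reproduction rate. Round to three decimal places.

1.984

Proportion female at birth = 100 / (100 + 103) = 0.49261.
Each age group contributes 5 × ASFR × survival:
  15–19: 5 × 78.52/1000 × 0.9307 = 0.36539
  20–24: 5 × 228.79/1000 × 0.9250 = 1.05815
  25–29: 5 × 363.97/1000 × 0.9050 = 1.64696
  30–34: 5 × 170.87/1000 × 0.8918 = 0.76191
  35–39: 5 × 40.52/1000 × 0.8773 = 0.17774
  40–44: 5 × 3.84/1000 × 0.8717 = 0.01674
  45–49: 5 × 0.12/1000 × 0.8609 = 0.00052
Sum = 4.02741
NRR = 0.49261 × 4.02741 = 1.98394
With NRR above 1 the population is above replacement fertility.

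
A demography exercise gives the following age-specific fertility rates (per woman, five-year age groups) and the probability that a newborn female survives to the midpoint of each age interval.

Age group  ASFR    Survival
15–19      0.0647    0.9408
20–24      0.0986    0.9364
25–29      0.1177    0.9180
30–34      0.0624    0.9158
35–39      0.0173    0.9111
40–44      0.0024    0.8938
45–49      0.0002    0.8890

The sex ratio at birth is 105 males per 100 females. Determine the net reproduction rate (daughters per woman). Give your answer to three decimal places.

0.821

Proportion female at birth = 100 / (100 + 105) = 0.48780.
Survival-weighted fertility by age (5·fₓ·Sₓ):
  15–19: 5 × 0.0647 × 0.9408 = 0.30435
  20–24: 5 × 0.0986 × 0.9364 = 0.46165
  25–29: 5 × 0.1177 × 0.9180 = 0.54024
  30–34: 5 × 0.0624 × 0.9158 = 0.28573
  35–39: 5 × 0.0173 × 0.9111 = 0.07881
  40–44: 5 × 0.0024 × 0.8938 = 0.01073
  45–49: 5 × 0.0002 × 0.8890 = 0.00089
Sum = 1.68240
NRR = 0.48780 × 1.68240 = 0.82067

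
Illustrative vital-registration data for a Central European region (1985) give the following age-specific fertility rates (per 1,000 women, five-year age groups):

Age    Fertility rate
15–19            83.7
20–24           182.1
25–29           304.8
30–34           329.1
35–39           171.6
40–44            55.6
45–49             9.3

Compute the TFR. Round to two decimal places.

5.68

Sum of ASFRs = 83.7 + 182.1 + 304.8 + 329.1 + 171.6 + 55.6 + 9.3 = 1136.2
TFR = 5 × 1136.2 / 1000 = 5.681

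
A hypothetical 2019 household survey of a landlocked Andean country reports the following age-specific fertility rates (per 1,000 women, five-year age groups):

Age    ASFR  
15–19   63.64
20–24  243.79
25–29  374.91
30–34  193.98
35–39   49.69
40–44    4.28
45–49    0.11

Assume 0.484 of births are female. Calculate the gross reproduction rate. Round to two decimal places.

2.25

Proportion female at birth = 0.484.
Sum of ASFRs = 63.64 + 243.79 + 374.91 + 193.98 + 49.69 + 4.28 + 0.11 = 930.40
TFR = 5 × 930.40 / 1000 = 4.652
GRR = 0.484 × 4.652 = 2.25157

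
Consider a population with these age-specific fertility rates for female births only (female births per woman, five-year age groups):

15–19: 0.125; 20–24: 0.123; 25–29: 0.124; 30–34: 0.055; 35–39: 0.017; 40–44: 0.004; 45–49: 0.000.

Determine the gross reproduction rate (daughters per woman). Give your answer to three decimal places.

2.240

Sum of female ASFRs = 0.125 + 0.123 + 0.124 + 0.055 + 0.017 + 0.004 + 0.000 = 0.448
GRR = 5 × 0.448 = 2.24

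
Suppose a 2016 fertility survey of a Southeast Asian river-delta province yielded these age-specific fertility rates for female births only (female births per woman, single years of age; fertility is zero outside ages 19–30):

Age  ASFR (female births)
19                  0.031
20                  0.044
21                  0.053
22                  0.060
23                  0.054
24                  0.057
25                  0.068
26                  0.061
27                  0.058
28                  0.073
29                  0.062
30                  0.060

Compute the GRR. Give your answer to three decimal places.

Sum of female ASFRs = 0.031 + 0.044 + 0.053 + 0.060 + 0.054 + 0.057 + 0.068 + 0.061 + 0.058 + 0.073 + 0.062 + 0.060 = 0.681
GRR = 0.681

0.681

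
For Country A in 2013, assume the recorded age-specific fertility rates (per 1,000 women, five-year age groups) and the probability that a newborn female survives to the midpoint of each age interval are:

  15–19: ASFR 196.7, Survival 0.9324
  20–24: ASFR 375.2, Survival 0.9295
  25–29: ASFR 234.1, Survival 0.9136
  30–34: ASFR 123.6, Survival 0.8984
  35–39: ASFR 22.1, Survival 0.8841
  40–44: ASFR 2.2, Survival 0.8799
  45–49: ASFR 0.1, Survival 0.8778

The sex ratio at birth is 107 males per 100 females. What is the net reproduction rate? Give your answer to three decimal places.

Proportion female at birth = 100 / (100 + 107) = 0.48309.
Survival-weighted fertility by age (5·fₓ·Sₓ):
  15–19: 5 × 196.7/1000 × 0.9324 = 0.91702
  20–24: 5 × 375.2/1000 × 0.9295 = 1.74374
  25–29: 5 × 234.1/1000 × 0.9136 = 1.06937
  30–34: 5 × 123.6/1000 × 0.8984 = 0.55521
  35–39: 5 × 22.1/1000 × 0.8841 = 0.09769
  40–44: 5 × 2.2/1000 × 0.8799 = 0.00968
  45–49: 5 × 0.1/1000 × 0.8778 = 0.00044
Sum = 4.39315
NRR = 0.48309 × 4.39315 = 2.12229

2.122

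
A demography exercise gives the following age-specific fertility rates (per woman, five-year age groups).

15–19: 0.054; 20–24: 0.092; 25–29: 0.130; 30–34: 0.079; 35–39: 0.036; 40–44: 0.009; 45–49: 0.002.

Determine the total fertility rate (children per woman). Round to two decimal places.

Sum of ASFRs = 0.054 + 0.092 + 0.130 + 0.079 + 0.036 + 0.009 + 0.002 = 0.402
TFR = 5 × 0.402 = 2.01

2.01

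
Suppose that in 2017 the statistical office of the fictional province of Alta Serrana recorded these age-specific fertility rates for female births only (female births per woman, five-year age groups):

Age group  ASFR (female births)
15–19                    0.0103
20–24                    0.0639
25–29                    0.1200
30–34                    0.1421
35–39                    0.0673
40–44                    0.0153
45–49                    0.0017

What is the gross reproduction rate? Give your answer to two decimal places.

Sum of female ASFRs = 0.0103 + 0.0639 + 0.1200 + 0.1421 + 0.0673 + 0.0153 + 0.0017 = 0.4206
GRR = 5 × 0.4206 = 2.103

2.10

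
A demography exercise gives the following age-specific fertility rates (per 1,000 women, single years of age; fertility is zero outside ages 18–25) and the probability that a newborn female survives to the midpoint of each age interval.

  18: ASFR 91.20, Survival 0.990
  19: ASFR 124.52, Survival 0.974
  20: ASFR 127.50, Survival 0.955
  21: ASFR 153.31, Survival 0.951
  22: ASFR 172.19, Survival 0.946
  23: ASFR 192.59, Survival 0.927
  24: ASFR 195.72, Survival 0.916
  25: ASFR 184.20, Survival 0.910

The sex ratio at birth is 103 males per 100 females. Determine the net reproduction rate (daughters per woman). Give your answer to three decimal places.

0.575

Proportion female at birth = 100 / (100 + 103) = 0.49261.
Survival-weighted fertility by age (1·fₓ·Sₓ):
  18: 1 × 91.20/1000 × 0.990 = 0.09029
  19: 1 × 124.52/1000 × 0.974 = 0.12128
  20: 1 × 127.50/1000 × 0.955 = 0.12176
  21: 1 × 153.31/1000 × 0.951 = 0.14580
  22: 1 × 172.19/1000 × 0.946 = 0.16289
  23: 1 × 192.59/1000 × 0.927 = 0.17853
  24: 1 × 195.72/1000 × 0.916 = 0.17928
  25: 1 × 184.20/1000 × 0.910 = 0.16762
Sum = 1.16745
NRR = 0.49261 × 1.16745 = 0.57510
An NRR under 1 implies long-run decline under these rates.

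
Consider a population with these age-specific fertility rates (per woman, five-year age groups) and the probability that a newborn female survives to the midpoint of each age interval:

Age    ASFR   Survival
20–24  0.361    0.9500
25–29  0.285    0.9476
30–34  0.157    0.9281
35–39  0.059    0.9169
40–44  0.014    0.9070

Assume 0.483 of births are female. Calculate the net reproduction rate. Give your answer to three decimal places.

1.994

Proportion female at birth = 0.483.
Weighting each age-specific rate by interval width and survival:
  20–24: 5 × 0.361 × 0.9500 = 1.71475
  25–29: 5 × 0.285 × 0.9476 = 1.35033
  30–34: 5 × 0.157 × 0.9281 = 0.72856
  35–39: 5 × 0.059 × 0.9169 = 0.27049
  40–44: 5 × 0.014 × 0.9070 = 0.06349
Sum = 4.12762
NRR = 0.483 × 4.12762 = 1.99364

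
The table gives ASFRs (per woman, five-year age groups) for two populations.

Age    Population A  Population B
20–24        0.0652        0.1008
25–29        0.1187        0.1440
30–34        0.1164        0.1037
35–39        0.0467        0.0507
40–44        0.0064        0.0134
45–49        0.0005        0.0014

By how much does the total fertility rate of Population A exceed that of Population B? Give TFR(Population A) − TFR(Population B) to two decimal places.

Population A:
  Sum of ASFRs = 0.0652 + 0.1187 + 0.1164 + 0.0467 + 0.0064 + 0.0005 = 0.3539
  TFR = 5 × 0.3539 = 1.7695
Population B:
  Sum of ASFRs = 0.1008 + 0.1440 + 0.1037 + 0.0507 + 0.0134 + 0.0014 = 0.4140
  TFR = 5 × 0.4140 = 2.07
Difference = 1.7695 − 2.07 = -0.3005

-0.30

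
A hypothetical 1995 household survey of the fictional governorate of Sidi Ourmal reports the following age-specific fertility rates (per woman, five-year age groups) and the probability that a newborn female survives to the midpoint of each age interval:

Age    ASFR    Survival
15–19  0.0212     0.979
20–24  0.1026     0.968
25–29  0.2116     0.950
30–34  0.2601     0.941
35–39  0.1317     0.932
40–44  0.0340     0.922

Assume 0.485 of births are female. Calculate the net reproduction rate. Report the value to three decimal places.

1.746

Proportion female at birth = 0.485.
Survival-weighted fertility by age (5·fₓ·Sₓ):
  15–19: 5 × 0.0212 × 0.979 = 0.10377
  20–24: 5 × 0.1026 × 0.968 = 0.49658
  25–29: 5 × 0.2116 × 0.950 = 1.00510
  30–34: 5 × 0.2601 × 0.941 = 1.22377
  35–39: 5 × 0.1317 × 0.932 = 0.61372
  40–44: 5 × 0.0340 × 0.922 = 0.15674
Sum = 3.59968
NRR = 0.485 × 3.59968 = 1.74584
With NRR above 1 the population is above replacement fertility.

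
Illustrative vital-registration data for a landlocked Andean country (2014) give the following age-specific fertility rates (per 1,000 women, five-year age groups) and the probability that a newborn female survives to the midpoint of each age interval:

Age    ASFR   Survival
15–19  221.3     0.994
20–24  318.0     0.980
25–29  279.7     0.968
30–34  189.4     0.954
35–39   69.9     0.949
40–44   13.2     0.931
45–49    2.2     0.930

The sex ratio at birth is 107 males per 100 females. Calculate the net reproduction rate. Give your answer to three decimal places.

2.569

Proportion female at birth = 100 / (100 + 107) = 0.48309.
Each age group contributes 5 × ASFR × survival:
  15–19: 5 × 221.3/1000 × 0.994 = 1.09986
  20–24: 5 × 318.0/1000 × 0.980 = 1.55820
  25–29: 5 × 279.7/1000 × 0.968 = 1.35375
  30–34: 5 × 189.4/1000 × 0.954 = 0.90344
  35–39: 5 × 69.9/1000 × 0.949 = 0.33168
  40–44: 5 × 13.2/1000 × 0.931 = 0.06145
  45–49: 5 × 2.2/1000 × 0.930 = 0.01023
Sum = 5.31861
NRR = 0.48309 × 5.31861 = 2.56937
NRR > 1, so each generation more than replaces itself.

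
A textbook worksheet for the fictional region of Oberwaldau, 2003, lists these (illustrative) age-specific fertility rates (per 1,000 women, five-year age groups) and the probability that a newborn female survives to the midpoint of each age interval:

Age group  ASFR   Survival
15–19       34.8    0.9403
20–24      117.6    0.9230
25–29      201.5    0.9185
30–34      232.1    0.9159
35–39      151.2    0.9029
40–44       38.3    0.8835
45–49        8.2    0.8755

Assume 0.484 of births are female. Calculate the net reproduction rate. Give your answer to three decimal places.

Proportion female at birth = 0.484.
Each age group contributes 5 × ASFR × survival:
  15–19: 5 × 34.8/1000 × 0.9403 = 0.16361
  20–24: 5 × 117.6/1000 × 0.9230 = 0.54272
  25–29: 5 × 201.5/1000 × 0.9185 = 0.92539
  30–34: 5 × 232.1/1000 × 0.9159 = 1.06290
  35–39: 5 × 151.2/1000 × 0.9029 = 0.68259
  40–44: 5 × 38.3/1000 × 0.8835 = 0.16919
  45–49: 5 × 8.2/1000 × 0.8755 = 0.03590
Sum = 3.58230
NRR = 0.484 × 3.58230 = 1.73383

1.734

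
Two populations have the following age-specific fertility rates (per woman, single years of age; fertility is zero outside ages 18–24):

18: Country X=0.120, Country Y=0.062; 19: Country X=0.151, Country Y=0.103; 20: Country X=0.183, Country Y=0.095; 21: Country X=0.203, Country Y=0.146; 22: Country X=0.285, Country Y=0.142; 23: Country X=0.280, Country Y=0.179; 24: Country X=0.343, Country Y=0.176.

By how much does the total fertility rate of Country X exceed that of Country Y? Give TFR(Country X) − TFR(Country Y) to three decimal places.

Country X:
  Sum of ASFRs = 0.120 + 0.151 + 0.183 + 0.203 + 0.285 + 0.280 + 0.343 = 1.565
  TFR = 1.565
Country Y:
  Sum of ASFRs = 0.062 + 0.103 + 0.095 + 0.146 + 0.142 + 0.179 + 0.176 = 0.903
  TFR = 0.903
Difference = 1.565 − 0.903 = 0.662

0.662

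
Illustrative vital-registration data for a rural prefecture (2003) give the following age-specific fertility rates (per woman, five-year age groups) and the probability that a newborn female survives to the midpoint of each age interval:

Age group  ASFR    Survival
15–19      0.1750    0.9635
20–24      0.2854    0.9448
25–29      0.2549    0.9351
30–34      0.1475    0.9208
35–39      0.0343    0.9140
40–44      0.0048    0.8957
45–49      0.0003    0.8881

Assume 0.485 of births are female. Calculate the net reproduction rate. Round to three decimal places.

Proportion female at birth = 0.485.
Each age group contributes 5 × ASFR × survival:
  15–19: 5 × 0.1750 × 0.9635 = 0.84306
  20–24: 5 × 0.2854 × 0.9448 = 1.34823
  25–29: 5 × 0.2549 × 0.9351 = 1.19178
  30–34: 5 × 0.1475 × 0.9208 = 0.67909
  35–39: 5 × 0.0343 × 0.9140 = 0.15675
  40–44: 5 × 0.0048 × 0.8957 = 0.02150
  45–49: 5 × 0.0003 × 0.8881 = 0.00133
Sum = 4.24174
NRR = 0.485 × 4.24174 = 2.05724
An NRR exceeding 1 indicates intrinsic growth under these rates.

2.057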